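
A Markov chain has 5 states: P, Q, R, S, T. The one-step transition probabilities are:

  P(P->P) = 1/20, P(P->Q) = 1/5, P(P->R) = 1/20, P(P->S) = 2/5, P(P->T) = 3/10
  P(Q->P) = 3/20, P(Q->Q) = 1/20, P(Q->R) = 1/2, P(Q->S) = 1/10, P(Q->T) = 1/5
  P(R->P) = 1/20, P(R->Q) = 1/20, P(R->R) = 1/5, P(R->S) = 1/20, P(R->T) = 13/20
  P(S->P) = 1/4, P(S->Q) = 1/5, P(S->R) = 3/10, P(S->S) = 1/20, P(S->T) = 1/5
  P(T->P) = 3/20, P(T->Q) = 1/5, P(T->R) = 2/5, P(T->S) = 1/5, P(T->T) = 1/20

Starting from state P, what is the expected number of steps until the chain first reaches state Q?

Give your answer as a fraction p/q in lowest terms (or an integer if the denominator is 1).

Let h_i = expected steps to first reach Q from state i.
Boundary: h_Q = 0.
First-step equations for the other states:
  h_P = 1 + 1/20*h_P + 1/5*h_Q + 1/20*h_R + 2/5*h_S + 3/10*h_T
  h_R = 1 + 1/20*h_P + 1/20*h_Q + 1/5*h_R + 1/20*h_S + 13/20*h_T
  h_S = 1 + 1/4*h_P + 1/5*h_Q + 3/10*h_R + 1/20*h_S + 1/5*h_T
  h_T = 1 + 3/20*h_P + 1/5*h_Q + 2/5*h_R + 1/5*h_S + 1/20*h_T

Substituting h_Q = 0 and rearranging gives the linear system (I - Q) h = 1:
  [19/20, -1/20, -2/5, -3/10] . (h_P, h_R, h_S, h_T) = 1
  [-1/20, 4/5, -1/20, -13/20] . (h_P, h_R, h_S, h_T) = 1
  [-1/4, -3/10, 19/20, -1/5] . (h_P, h_R, h_S, h_T) = 1
  [-3/20, -2/5, -1/5, 19/20] . (h_P, h_R, h_S, h_T) = 1

Solving yields:
  h_P = 43732/7205
  h_R = 51736/7205
  h_S = 344/55
  h_T = 832/131

Starting state is P, so the expected hitting time is h_P = 43732/7205.

Answer: 43732/7205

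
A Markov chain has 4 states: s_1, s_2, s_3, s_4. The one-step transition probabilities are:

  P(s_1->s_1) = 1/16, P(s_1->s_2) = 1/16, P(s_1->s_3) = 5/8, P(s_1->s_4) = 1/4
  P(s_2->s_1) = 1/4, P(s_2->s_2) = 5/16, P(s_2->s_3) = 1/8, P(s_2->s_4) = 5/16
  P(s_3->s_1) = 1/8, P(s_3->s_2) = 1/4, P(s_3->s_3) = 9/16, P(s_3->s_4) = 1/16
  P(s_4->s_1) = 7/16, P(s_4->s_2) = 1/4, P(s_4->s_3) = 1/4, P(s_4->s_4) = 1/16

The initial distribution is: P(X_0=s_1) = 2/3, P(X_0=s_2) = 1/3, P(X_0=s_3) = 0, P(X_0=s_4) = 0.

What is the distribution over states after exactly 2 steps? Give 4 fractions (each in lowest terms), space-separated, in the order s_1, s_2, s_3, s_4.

Answer: 169/768 181/768 27/64 47/384

Derivation:
Propagating the distribution step by step (d_{t+1} = d_t * P):
d_0 = (s_1=2/3, s_2=1/3, s_3=0, s_4=0)
  d_1[s_1] = 2/3*1/16 + 1/3*1/4 + 0*1/8 + 0*7/16 = 1/8
  d_1[s_2] = 2/3*1/16 + 1/3*5/16 + 0*1/4 + 0*1/4 = 7/48
  d_1[s_3] = 2/3*5/8 + 1/3*1/8 + 0*9/16 + 0*1/4 = 11/24
  d_1[s_4] = 2/3*1/4 + 1/3*5/16 + 0*1/16 + 0*1/16 = 13/48
d_1 = (s_1=1/8, s_2=7/48, s_3=11/24, s_4=13/48)
  d_2[s_1] = 1/8*1/16 + 7/48*1/4 + 11/24*1/8 + 13/48*7/16 = 169/768
  d_2[s_2] = 1/8*1/16 + 7/48*5/16 + 11/24*1/4 + 13/48*1/4 = 181/768
  d_2[s_3] = 1/8*5/8 + 7/48*1/8 + 11/24*9/16 + 13/48*1/4 = 27/64
  d_2[s_4] = 1/8*1/4 + 7/48*5/16 + 11/24*1/16 + 13/48*1/16 = 47/384
d_2 = (s_1=169/768, s_2=181/768, s_3=27/64, s_4=47/384)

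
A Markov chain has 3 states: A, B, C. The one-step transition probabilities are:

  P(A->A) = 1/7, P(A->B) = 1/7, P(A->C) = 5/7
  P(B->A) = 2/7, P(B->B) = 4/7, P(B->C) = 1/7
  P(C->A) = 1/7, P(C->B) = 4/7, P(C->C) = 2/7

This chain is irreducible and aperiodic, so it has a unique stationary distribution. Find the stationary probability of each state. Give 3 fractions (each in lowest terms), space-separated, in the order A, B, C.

The stationary distribution satisfies pi = pi * P, i.e.:
  pi_A = 1/7*pi_A + 2/7*pi_B + 1/7*pi_C
  pi_B = 1/7*pi_A + 4/7*pi_B + 4/7*pi_C
  pi_C = 5/7*pi_A + 1/7*pi_B + 2/7*pi_C
with normalization: pi_A + pi_B + pi_C = 1.

Using the first 2 balance equations plus normalization, the linear system A*pi = b is:
  [-6/7, 2/7, 1/7] . pi = 0
  [1/7, -3/7, 4/7] . pi = 0
  [1, 1, 1] . pi = 1

Solving yields:
  pi_A = 11/52
  pi_B = 25/52
  pi_C = 4/13

Verification (pi * P):
  11/52*1/7 + 25/52*2/7 + 4/13*1/7 = 11/52 = pi_A  (ok)
  11/52*1/7 + 25/52*4/7 + 4/13*4/7 = 25/52 = pi_B  (ok)
  11/52*5/7 + 25/52*1/7 + 4/13*2/7 = 4/13 = pi_C  (ok)

Answer: 11/52 25/52 4/13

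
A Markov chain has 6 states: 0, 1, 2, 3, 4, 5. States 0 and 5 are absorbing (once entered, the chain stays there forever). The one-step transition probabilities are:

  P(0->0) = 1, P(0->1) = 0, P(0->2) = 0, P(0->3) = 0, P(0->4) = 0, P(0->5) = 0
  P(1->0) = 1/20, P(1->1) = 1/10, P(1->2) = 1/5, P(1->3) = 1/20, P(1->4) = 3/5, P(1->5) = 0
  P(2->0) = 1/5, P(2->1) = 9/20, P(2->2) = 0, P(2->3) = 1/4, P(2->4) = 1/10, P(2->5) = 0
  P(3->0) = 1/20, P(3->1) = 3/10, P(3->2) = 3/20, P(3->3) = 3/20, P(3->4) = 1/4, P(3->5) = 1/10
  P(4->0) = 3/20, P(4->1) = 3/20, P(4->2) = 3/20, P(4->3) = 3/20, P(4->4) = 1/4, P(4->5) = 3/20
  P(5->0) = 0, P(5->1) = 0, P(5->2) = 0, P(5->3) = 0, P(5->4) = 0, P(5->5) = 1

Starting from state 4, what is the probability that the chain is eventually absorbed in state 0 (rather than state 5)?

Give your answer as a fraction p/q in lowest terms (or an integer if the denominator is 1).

Answer: 7885/13782

Derivation:
Let a_i = P(absorbed in 0 | start in state i).
Boundary conditions: a_0 = 1, a_5 = 0.
For each transient state i, a_i = sum_j P(i->j) * a_j:
  a_1 = 1/20*a_0 + 1/10*a_1 + 1/5*a_2 + 1/20*a_3 + 3/5*a_4 + 0*a_5
  a_2 = 1/5*a_0 + 9/20*a_1 + 0*a_2 + 1/4*a_3 + 1/10*a_4 + 0*a_5
  a_3 = 1/20*a_0 + 3/10*a_1 + 3/20*a_2 + 3/20*a_3 + 1/4*a_4 + 1/10*a_5
  a_4 = 3/20*a_0 + 3/20*a_1 + 3/20*a_2 + 3/20*a_3 + 1/4*a_4 + 3/20*a_5

Substituting a_0 = 1 and a_5 = 0, rearrange to (I - Q) a = r where r[i] = P(i -> 0):
  [9/10, -1/5, -1/20, -3/5] . (a_1, a_2, a_3, a_4) = 1/20
  [-9/20, 1, -1/4, -1/10] . (a_1, a_2, a_3, a_4) = 1/5
  [-3/10, -3/20, 17/20, -1/4] . (a_1, a_2, a_3, a_4) = 1/20
  [-3/20, -3/20, -3/20, 3/4] . (a_1, a_2, a_3, a_4) = 3/20

Solving yields:
  a_1 = 4264/6891
  a_2 = 9329/13782
  a_3 = 3893/6891
  a_4 = 7885/13782

Starting state is 4, so the absorption probability is a_4 = 7885/13782.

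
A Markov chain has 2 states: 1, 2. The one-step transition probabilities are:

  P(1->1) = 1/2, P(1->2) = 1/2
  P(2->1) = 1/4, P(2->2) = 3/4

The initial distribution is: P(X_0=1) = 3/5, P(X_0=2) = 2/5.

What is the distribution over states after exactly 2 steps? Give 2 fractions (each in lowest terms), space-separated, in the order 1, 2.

Propagating the distribution step by step (d_{t+1} = d_t * P):
d_0 = (1=3/5, 2=2/5)
  d_1[1] = 3/5*1/2 + 2/5*1/4 = 2/5
  d_1[2] = 3/5*1/2 + 2/5*3/4 = 3/5
d_1 = (1=2/5, 2=3/5)
  d_2[1] = 2/5*1/2 + 3/5*1/4 = 7/20
  d_2[2] = 2/5*1/2 + 3/5*3/4 = 13/20
d_2 = (1=7/20, 2=13/20)

Answer: 7/20 13/20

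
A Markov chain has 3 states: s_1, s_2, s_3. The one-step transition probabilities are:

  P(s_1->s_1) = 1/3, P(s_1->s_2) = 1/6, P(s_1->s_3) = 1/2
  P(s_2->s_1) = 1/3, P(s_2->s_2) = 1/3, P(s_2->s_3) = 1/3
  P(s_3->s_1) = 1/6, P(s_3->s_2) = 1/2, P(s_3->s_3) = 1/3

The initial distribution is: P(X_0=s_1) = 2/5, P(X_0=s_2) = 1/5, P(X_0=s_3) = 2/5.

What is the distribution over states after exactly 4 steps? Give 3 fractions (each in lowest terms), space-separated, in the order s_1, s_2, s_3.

Propagating the distribution step by step (d_{t+1} = d_t * P):
d_0 = (s_1=2/5, s_2=1/5, s_3=2/5)
  d_1[s_1] = 2/5*1/3 + 1/5*1/3 + 2/5*1/6 = 4/15
  d_1[s_2] = 2/5*1/6 + 1/5*1/3 + 2/5*1/2 = 1/3
  d_1[s_3] = 2/5*1/2 + 1/5*1/3 + 2/5*1/3 = 2/5
d_1 = (s_1=4/15, s_2=1/3, s_3=2/5)
  d_2[s_1] = 4/15*1/3 + 1/3*1/3 + 2/5*1/6 = 4/15
  d_2[s_2] = 4/15*1/6 + 1/3*1/3 + 2/5*1/2 = 16/45
  d_2[s_3] = 4/15*1/2 + 1/3*1/3 + 2/5*1/3 = 17/45
d_2 = (s_1=4/15, s_2=16/45, s_3=17/45)
  d_3[s_1] = 4/15*1/3 + 16/45*1/3 + 17/45*1/6 = 73/270
  d_3[s_2] = 4/15*1/6 + 16/45*1/3 + 17/45*1/2 = 19/54
  d_3[s_3] = 4/15*1/2 + 16/45*1/3 + 17/45*1/3 = 17/45
d_3 = (s_1=73/270, s_2=19/54, s_3=17/45)
  d_4[s_1] = 73/270*1/3 + 19/54*1/3 + 17/45*1/6 = 73/270
  d_4[s_2] = 73/270*1/6 + 19/54*1/3 + 17/45*1/2 = 569/1620
  d_4[s_3] = 73/270*1/2 + 19/54*1/3 + 17/45*1/3 = 613/1620
d_4 = (s_1=73/270, s_2=569/1620, s_3=613/1620)

Answer: 73/270 569/1620 613/1620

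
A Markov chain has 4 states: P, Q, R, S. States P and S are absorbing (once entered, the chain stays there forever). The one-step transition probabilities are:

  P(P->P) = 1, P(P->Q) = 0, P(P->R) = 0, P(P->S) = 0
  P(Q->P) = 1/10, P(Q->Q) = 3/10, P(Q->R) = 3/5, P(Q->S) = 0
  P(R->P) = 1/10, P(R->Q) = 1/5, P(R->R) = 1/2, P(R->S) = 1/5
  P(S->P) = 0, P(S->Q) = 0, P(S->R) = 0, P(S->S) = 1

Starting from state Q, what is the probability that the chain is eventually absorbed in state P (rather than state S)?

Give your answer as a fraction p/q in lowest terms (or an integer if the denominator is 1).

Answer: 11/23

Derivation:
Let a_i = P(absorbed in P | start in state i).
Boundary conditions: a_P = 1, a_S = 0.
For each transient state i, a_i = sum_j P(i->j) * a_j:
  a_Q = 1/10*a_P + 3/10*a_Q + 3/5*a_R + 0*a_S
  a_R = 1/10*a_P + 1/5*a_Q + 1/2*a_R + 1/5*a_S

Substituting a_P = 1 and a_S = 0, rearrange to (I - Q) a = r where r[i] = P(i -> P):
  [7/10, -3/5] . (a_Q, a_R) = 1/10
  [-1/5, 1/2] . (a_Q, a_R) = 1/10

Solving yields:
  a_Q = 11/23
  a_R = 9/23

Starting state is Q, so the absorption probability is a_Q = 11/23.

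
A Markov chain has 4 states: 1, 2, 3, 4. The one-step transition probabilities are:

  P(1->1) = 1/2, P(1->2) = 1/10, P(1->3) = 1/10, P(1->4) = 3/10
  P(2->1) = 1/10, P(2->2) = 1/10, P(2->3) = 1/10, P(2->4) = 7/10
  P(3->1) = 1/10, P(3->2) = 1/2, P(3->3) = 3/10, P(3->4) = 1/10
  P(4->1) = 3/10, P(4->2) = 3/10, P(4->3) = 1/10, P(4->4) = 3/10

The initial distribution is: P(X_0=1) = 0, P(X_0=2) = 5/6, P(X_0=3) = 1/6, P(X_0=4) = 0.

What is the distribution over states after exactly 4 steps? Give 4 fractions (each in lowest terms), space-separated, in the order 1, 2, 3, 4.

Answer: 357/1250 851/3750 469/3750 453/1250

Derivation:
Propagating the distribution step by step (d_{t+1} = d_t * P):
d_0 = (1=0, 2=5/6, 3=1/6, 4=0)
  d_1[1] = 0*1/2 + 5/6*1/10 + 1/6*1/10 + 0*3/10 = 1/10
  d_1[2] = 0*1/10 + 5/6*1/10 + 1/6*1/2 + 0*3/10 = 1/6
  d_1[3] = 0*1/10 + 5/6*1/10 + 1/6*3/10 + 0*1/10 = 2/15
  d_1[4] = 0*3/10 + 5/6*7/10 + 1/6*1/10 + 0*3/10 = 3/5
d_1 = (1=1/10, 2=1/6, 3=2/15, 4=3/5)
  d_2[1] = 1/10*1/2 + 1/6*1/10 + 2/15*1/10 + 3/5*3/10 = 13/50
  d_2[2] = 1/10*1/10 + 1/6*1/10 + 2/15*1/2 + 3/5*3/10 = 41/150
  d_2[3] = 1/10*1/10 + 1/6*1/10 + 2/15*3/10 + 3/5*1/10 = 19/150
  d_2[4] = 1/10*3/10 + 1/6*7/10 + 2/15*1/10 + 3/5*3/10 = 17/50
d_2 = (1=13/50, 2=41/150, 3=19/150, 4=17/50)
  d_3[1] = 13/50*1/2 + 41/150*1/10 + 19/150*1/10 + 17/50*3/10 = 34/125
  d_3[2] = 13/50*1/10 + 41/150*1/10 + 19/150*1/2 + 17/50*3/10 = 82/375
  d_3[3] = 13/50*1/10 + 41/150*1/10 + 19/150*3/10 + 17/50*1/10 = 47/375
  d_3[4] = 13/50*3/10 + 41/150*7/10 + 19/150*1/10 + 17/50*3/10 = 48/125
d_3 = (1=34/125, 2=82/375, 3=47/375, 4=48/125)
  d_4[1] = 34/125*1/2 + 82/375*1/10 + 47/375*1/10 + 48/125*3/10 = 357/1250
  d_4[2] = 34/125*1/10 + 82/375*1/10 + 47/375*1/2 + 48/125*3/10 = 851/3750
  d_4[3] = 34/125*1/10 + 82/375*1/10 + 47/375*3/10 + 48/125*1/10 = 469/3750
  d_4[4] = 34/125*3/10 + 82/375*7/10 + 47/375*1/10 + 48/125*3/10 = 453/1250
d_4 = (1=357/1250, 2=851/3750, 3=469/3750, 4=453/1250)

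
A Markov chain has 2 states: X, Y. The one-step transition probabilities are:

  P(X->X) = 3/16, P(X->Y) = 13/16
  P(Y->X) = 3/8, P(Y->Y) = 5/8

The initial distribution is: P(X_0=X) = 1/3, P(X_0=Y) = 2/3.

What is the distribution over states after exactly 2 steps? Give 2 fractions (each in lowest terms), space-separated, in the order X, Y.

Answer: 81/256 175/256

Derivation:
Propagating the distribution step by step (d_{t+1} = d_t * P):
d_0 = (X=1/3, Y=2/3)
  d_1[X] = 1/3*3/16 + 2/3*3/8 = 5/16
  d_1[Y] = 1/3*13/16 + 2/3*5/8 = 11/16
d_1 = (X=5/16, Y=11/16)
  d_2[X] = 5/16*3/16 + 11/16*3/8 = 81/256
  d_2[Y] = 5/16*13/16 + 11/16*5/8 = 175/256
d_2 = (X=81/256, Y=175/256)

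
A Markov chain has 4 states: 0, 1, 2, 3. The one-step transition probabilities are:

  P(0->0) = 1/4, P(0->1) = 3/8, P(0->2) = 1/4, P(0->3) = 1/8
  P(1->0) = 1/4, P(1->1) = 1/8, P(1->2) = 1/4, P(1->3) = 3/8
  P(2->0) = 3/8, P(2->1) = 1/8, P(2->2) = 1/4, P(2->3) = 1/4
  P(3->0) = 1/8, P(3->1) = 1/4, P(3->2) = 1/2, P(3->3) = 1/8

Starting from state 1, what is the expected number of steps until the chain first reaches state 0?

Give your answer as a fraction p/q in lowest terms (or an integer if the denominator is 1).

Let h_i = expected steps to first reach 0 from state i.
Boundary: h_0 = 0.
First-step equations for the other states:
  h_1 = 1 + 1/4*h_0 + 1/8*h_1 + 1/4*h_2 + 3/8*h_3
  h_2 = 1 + 3/8*h_0 + 1/8*h_1 + 1/4*h_2 + 1/4*h_3
  h_3 = 1 + 1/8*h_0 + 1/4*h_1 + 1/2*h_2 + 1/8*h_3

Substituting h_0 = 0 and rearranging gives the linear system (I - Q) h = 1:
  [7/8, -1/4, -3/8] . (h_1, h_2, h_3) = 1
  [-1/8, 3/4, -1/4] . (h_1, h_2, h_3) = 1
  [-1/4, -1/2, 7/8] . (h_1, h_2, h_3) = 1

Solving yields:
  h_1 = 82/21
  h_2 = 71/21
  h_3 = 88/21

Starting state is 1, so the expected hitting time is h_1 = 82/21.

Answer: 82/21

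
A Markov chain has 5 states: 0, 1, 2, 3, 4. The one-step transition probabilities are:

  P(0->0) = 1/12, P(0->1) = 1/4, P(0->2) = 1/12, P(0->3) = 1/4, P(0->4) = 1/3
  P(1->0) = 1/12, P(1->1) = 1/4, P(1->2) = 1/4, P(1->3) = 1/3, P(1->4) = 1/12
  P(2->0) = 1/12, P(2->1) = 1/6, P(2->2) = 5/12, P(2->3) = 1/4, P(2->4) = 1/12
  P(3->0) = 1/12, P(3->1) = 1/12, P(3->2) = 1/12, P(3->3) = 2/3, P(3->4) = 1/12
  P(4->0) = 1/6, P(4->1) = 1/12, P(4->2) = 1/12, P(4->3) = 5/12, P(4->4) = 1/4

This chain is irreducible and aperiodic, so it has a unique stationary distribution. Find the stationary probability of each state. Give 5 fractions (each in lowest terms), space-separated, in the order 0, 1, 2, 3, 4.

The stationary distribution satisfies pi = pi * P, i.e.:
  pi_0 = 1/12*pi_0 + 1/12*pi_1 + 1/12*pi_2 + 1/12*pi_3 + 1/6*pi_4
  pi_1 = 1/4*pi_0 + 1/4*pi_1 + 1/6*pi_2 + 1/12*pi_3 + 1/12*pi_4
  pi_2 = 1/12*pi_0 + 1/4*pi_1 + 5/12*pi_2 + 1/12*pi_3 + 1/12*pi_4
  pi_3 = 1/4*pi_0 + 1/3*pi_1 + 1/4*pi_2 + 2/3*pi_3 + 5/12*pi_4
  pi_4 = 1/3*pi_0 + 1/12*pi_1 + 1/12*pi_2 + 1/12*pi_3 + 1/4*pi_4
with normalization: pi_0 + pi_1 + pi_2 + pi_3 + pi_4 = 1.

Using the first 4 balance equations plus normalization, the linear system A*pi = b is:
  [-11/12, 1/12, 1/12, 1/12, 1/6] . pi = 0
  [1/4, -3/4, 1/6, 1/12, 1/12] . pi = 0
  [1/12, 1/4, -7/12, 1/12, 1/12] . pi = 0
  [1/4, 1/3, 1/4, -1/3, 5/12] . pi = 0
  [1, 1, 1, 1, 1] . pi = 1

Solving yields:
  pi_0 = 11/117
  pi_1 = 1229/9126
  pi_2 = 724/4563
  pi_3 = 4421/9126
  pi_4 = 5/39

Verification (pi * P):
  11/117*1/12 + 1229/9126*1/12 + 724/4563*1/12 + 4421/9126*1/12 + 5/39*1/6 = 11/117 = pi_0  (ok)
  11/117*1/4 + 1229/9126*1/4 + 724/4563*1/6 + 4421/9126*1/12 + 5/39*1/12 = 1229/9126 = pi_1  (ok)
  11/117*1/12 + 1229/9126*1/4 + 724/4563*5/12 + 4421/9126*1/12 + 5/39*1/12 = 724/4563 = pi_2  (ok)
  11/117*1/4 + 1229/9126*1/3 + 724/4563*1/4 + 4421/9126*2/3 + 5/39*5/12 = 4421/9126 = pi_3  (ok)
  11/117*1/3 + 1229/9126*1/12 + 724/4563*1/12 + 4421/9126*1/12 + 5/39*1/4 = 5/39 = pi_4  (ok)

Answer: 11/117 1229/9126 724/4563 4421/9126 5/39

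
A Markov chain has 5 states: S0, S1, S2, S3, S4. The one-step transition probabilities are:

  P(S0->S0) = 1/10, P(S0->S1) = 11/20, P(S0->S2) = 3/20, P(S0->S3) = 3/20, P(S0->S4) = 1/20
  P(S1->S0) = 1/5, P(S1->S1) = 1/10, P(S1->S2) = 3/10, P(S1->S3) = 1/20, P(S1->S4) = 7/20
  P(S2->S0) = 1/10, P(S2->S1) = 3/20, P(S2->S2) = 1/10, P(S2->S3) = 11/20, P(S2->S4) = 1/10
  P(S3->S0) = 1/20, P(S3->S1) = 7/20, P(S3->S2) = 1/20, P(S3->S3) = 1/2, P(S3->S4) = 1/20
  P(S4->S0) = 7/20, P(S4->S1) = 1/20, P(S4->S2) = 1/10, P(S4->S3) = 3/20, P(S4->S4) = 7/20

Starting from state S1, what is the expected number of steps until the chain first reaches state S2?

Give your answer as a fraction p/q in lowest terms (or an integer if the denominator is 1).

Answer: 21688/3915

Derivation:
Let h_i = expected steps to first reach S2 from state i.
Boundary: h_S2 = 0.
First-step equations for the other states:
  h_S0 = 1 + 1/10*h_S0 + 11/20*h_S1 + 3/20*h_S2 + 3/20*h_S3 + 1/20*h_S4
  h_S1 = 1 + 1/5*h_S0 + 1/10*h_S1 + 3/10*h_S2 + 1/20*h_S3 + 7/20*h_S4
  h_S3 = 1 + 1/20*h_S0 + 7/20*h_S1 + 1/20*h_S2 + 1/2*h_S3 + 1/20*h_S4
  h_S4 = 1 + 7/20*h_S0 + 1/20*h_S1 + 1/10*h_S2 + 3/20*h_S3 + 7/20*h_S4

Substituting h_S2 = 0 and rearranging gives the linear system (I - Q) h = 1:
  [9/10, -11/20, -3/20, -1/20] . (h_S0, h_S1, h_S3, h_S4) = 1
  [-1/5, 9/10, -1/20, -7/20] . (h_S0, h_S1, h_S3, h_S4) = 1
  [-1/20, -7/20, 1/2, -1/20] . (h_S0, h_S1, h_S3, h_S4) = 1
  [-7/20, -1/20, -3/20, 13/20] . (h_S0, h_S1, h_S3, h_S4) = 1

Solving yields:
  h_S0 = 7928/1305
  h_S1 = 21688/3915
  h_S3 = 28088/3915
  h_S4 = 5396/783

Starting state is S1, so the expected hitting time is h_S1 = 21688/3915.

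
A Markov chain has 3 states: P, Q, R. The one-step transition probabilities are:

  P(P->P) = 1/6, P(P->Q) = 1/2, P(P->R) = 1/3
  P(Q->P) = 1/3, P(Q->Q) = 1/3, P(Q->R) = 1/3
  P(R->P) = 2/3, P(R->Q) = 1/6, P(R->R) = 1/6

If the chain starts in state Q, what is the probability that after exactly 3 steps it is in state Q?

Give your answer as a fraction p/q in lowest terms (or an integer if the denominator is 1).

Answer: 19/54

Derivation:
Computing P^3 by repeated multiplication:
P^1 =
  P: [1/6, 1/2, 1/3]
  Q: [1/3, 1/3, 1/3]
  R: [2/3, 1/6, 1/6]
P^2 =
  P: [5/12, 11/36, 5/18]
  Q: [7/18, 1/3, 5/18]
  R: [5/18, 5/12, 11/36]
P^3 =
  P: [77/216, 77/216, 31/108]
  Q: [13/36, 19/54, 31/108]
  R: [7/18, 71/216, 61/216]

(P^3)[Q -> Q] = 19/54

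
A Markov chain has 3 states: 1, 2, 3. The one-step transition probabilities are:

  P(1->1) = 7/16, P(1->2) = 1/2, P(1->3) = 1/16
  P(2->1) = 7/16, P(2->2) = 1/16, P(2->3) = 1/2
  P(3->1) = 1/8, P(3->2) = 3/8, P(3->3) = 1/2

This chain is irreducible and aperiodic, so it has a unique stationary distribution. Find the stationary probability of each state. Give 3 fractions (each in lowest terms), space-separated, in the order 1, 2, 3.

The stationary distribution satisfies pi = pi * P, i.e.:
  pi_1 = 7/16*pi_1 + 7/16*pi_2 + 1/8*pi_3
  pi_2 = 1/2*pi_1 + 1/16*pi_2 + 3/8*pi_3
  pi_3 = 1/16*pi_1 + 1/2*pi_2 + 1/2*pi_3
with normalization: pi_1 + pi_2 + pi_3 = 1.

Using the first 2 balance equations plus normalization, the linear system A*pi = b is:
  [-9/16, 7/16, 1/8] . pi = 0
  [1/2, -15/16, 3/8] . pi = 0
  [1, 1, 1] . pi = 1

Solving yields:
  pi_1 = 72/221
  pi_2 = 70/221
  pi_3 = 79/221

Verification (pi * P):
  72/221*7/16 + 70/221*7/16 + 79/221*1/8 = 72/221 = pi_1  (ok)
  72/221*1/2 + 70/221*1/16 + 79/221*3/8 = 70/221 = pi_2  (ok)
  72/221*1/16 + 70/221*1/2 + 79/221*1/2 = 79/221 = pi_3  (ok)

Answer: 72/221 70/221 79/221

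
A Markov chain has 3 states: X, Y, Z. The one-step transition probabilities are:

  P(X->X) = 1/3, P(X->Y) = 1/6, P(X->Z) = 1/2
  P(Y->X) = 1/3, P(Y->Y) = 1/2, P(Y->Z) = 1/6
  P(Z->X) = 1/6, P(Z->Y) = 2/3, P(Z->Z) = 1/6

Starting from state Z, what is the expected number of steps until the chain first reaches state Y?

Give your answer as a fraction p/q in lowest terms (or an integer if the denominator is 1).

Let h_i = expected steps to first reach Y from state i.
Boundary: h_Y = 0.
First-step equations for the other states:
  h_X = 1 + 1/3*h_X + 1/6*h_Y + 1/2*h_Z
  h_Z = 1 + 1/6*h_X + 2/3*h_Y + 1/6*h_Z

Substituting h_Y = 0 and rearranging gives the linear system (I - Q) h = 1:
  [2/3, -1/2] . (h_X, h_Z) = 1
  [-1/6, 5/6] . (h_X, h_Z) = 1

Solving yields:
  h_X = 48/17
  h_Z = 30/17

Starting state is Z, so the expected hitting time is h_Z = 30/17.

Answer: 30/17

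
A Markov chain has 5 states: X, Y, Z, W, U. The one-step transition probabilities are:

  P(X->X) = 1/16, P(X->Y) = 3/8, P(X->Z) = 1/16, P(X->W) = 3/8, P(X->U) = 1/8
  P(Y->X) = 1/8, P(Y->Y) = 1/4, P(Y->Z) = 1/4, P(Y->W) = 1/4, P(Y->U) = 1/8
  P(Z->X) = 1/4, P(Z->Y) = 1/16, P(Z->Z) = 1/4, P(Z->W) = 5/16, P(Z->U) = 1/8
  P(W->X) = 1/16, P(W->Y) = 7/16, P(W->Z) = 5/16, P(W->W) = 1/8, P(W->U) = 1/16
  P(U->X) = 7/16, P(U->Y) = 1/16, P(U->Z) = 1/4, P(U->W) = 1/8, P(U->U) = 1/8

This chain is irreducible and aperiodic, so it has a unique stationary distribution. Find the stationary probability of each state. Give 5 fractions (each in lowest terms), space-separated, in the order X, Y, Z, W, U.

Answer: 686/4199 20031/79781 18704/79781 19242/79781 8770/79781

Derivation:
The stationary distribution satisfies pi = pi * P, i.e.:
  pi_X = 1/16*pi_X + 1/8*pi_Y + 1/4*pi_Z + 1/16*pi_W + 7/16*pi_U
  pi_Y = 3/8*pi_X + 1/4*pi_Y + 1/16*pi_Z + 7/16*pi_W + 1/16*pi_U
  pi_Z = 1/16*pi_X + 1/4*pi_Y + 1/4*pi_Z + 5/16*pi_W + 1/4*pi_U
  pi_W = 3/8*pi_X + 1/4*pi_Y + 5/16*pi_Z + 1/8*pi_W + 1/8*pi_U
  pi_U = 1/8*pi_X + 1/8*pi_Y + 1/8*pi_Z + 1/16*pi_W + 1/8*pi_U
with normalization: pi_X + pi_Y + pi_Z + pi_W + pi_U = 1.

Using the first 4 balance equations plus normalization, the linear system A*pi = b is:
  [-15/16, 1/8, 1/4, 1/16, 7/16] . pi = 0
  [3/8, -3/4, 1/16, 7/16, 1/16] . pi = 0
  [1/16, 1/4, -3/4, 5/16, 1/4] . pi = 0
  [3/8, 1/4, 5/16, -7/8, 1/8] . pi = 0
  [1, 1, 1, 1, 1] . pi = 1

Solving yields:
  pi_X = 686/4199
  pi_Y = 20031/79781
  pi_Z = 18704/79781
  pi_W = 19242/79781
  pi_U = 8770/79781

Verification (pi * P):
  686/4199*1/16 + 20031/79781*1/8 + 18704/79781*1/4 + 19242/79781*1/16 + 8770/79781*7/16 = 686/4199 = pi_X  (ok)
  686/4199*3/8 + 20031/79781*1/4 + 18704/79781*1/16 + 19242/79781*7/16 + 8770/79781*1/16 = 20031/79781 = pi_Y  (ok)
  686/4199*1/16 + 20031/79781*1/4 + 18704/79781*1/4 + 19242/79781*5/16 + 8770/79781*1/4 = 18704/79781 = pi_Z  (ok)
  686/4199*3/8 + 20031/79781*1/4 + 18704/79781*5/16 + 19242/79781*1/8 + 8770/79781*1/8 = 19242/79781 = pi_W  (ok)
  686/4199*1/8 + 20031/79781*1/8 + 18704/79781*1/8 + 19242/79781*1/16 + 8770/79781*1/8 = 8770/79781 = pi_U  (ok)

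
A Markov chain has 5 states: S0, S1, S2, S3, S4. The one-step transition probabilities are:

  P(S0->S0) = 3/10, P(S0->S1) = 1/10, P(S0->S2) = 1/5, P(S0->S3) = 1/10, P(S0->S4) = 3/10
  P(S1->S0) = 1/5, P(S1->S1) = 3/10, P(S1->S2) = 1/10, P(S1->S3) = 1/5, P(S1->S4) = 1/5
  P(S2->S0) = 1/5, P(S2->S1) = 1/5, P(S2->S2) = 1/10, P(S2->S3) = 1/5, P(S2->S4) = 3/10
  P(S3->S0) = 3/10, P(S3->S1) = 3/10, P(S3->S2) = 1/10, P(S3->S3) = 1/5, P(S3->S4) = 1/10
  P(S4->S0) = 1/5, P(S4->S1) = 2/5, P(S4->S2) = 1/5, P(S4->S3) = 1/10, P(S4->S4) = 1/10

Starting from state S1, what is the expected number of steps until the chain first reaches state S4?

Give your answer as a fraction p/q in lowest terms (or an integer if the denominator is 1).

Answer: 9100/1993

Derivation:
Let h_i = expected steps to first reach S4 from state i.
Boundary: h_S4 = 0.
First-step equations for the other states:
  h_S0 = 1 + 3/10*h_S0 + 1/10*h_S1 + 1/5*h_S2 + 1/10*h_S3 + 3/10*h_S4
  h_S1 = 1 + 1/5*h_S0 + 3/10*h_S1 + 1/10*h_S2 + 1/5*h_S3 + 1/5*h_S4
  h_S2 = 1 + 1/5*h_S0 + 1/5*h_S1 + 1/10*h_S2 + 1/5*h_S3 + 3/10*h_S4
  h_S3 = 1 + 3/10*h_S0 + 3/10*h_S1 + 1/10*h_S2 + 1/5*h_S3 + 1/10*h_S4

Substituting h_S4 = 0 and rearranging gives the linear system (I - Q) h = 1:
  [7/10, -1/10, -1/5, -1/10] . (h_S0, h_S1, h_S2, h_S3) = 1
  [-1/5, 7/10, -1/10, -1/5] . (h_S0, h_S1, h_S2, h_S3) = 1
  [-1/5, -1/5, 9/10, -1/5] . (h_S0, h_S1, h_S2, h_S3) = 1
  [-3/10, -3/10, -1/10, 4/5] . (h_S0, h_S1, h_S2, h_S3) = 1

Solving yields:
  h_S0 = 7900/1993
  h_S1 = 9100/1993
  h_S2 = 8190/1993
  h_S3 = 9890/1993

Starting state is S1, so the expected hitting time is h_S1 = 9100/1993.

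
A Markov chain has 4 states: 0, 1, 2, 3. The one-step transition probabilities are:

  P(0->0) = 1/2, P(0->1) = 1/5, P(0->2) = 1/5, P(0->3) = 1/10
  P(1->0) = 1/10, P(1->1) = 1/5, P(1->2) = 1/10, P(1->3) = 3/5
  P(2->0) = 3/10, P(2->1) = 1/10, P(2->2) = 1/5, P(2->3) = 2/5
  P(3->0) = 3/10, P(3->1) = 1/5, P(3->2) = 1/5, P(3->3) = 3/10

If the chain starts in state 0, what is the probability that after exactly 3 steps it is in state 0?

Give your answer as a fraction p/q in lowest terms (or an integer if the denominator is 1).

Answer: 42/125

Derivation:
Computing P^3 by repeated multiplication:
P^1 =
  0: [1/2, 1/5, 1/5, 1/10]
  1: [1/10, 1/5, 1/10, 3/5]
  2: [3/10, 1/10, 1/5, 2/5]
  3: [3/10, 1/5, 1/5, 3/10]
P^2 =
  0: [9/25, 9/50, 9/50, 7/25]
  1: [7/25, 19/100, 9/50, 7/20]
  2: [17/50, 9/50, 19/100, 29/100]
  3: [8/25, 9/50, 9/50, 8/25]
P^3 =
  0: [42/125, 91/500, 91/500, 3/10]
  1: [159/500, 91/500, 181/1000, 319/1000]
  2: [83/250, 181/1000, 91/500, 61/200]
  3: [41/125, 91/500, 91/500, 77/250]

(P^3)[0 -> 0] = 42/125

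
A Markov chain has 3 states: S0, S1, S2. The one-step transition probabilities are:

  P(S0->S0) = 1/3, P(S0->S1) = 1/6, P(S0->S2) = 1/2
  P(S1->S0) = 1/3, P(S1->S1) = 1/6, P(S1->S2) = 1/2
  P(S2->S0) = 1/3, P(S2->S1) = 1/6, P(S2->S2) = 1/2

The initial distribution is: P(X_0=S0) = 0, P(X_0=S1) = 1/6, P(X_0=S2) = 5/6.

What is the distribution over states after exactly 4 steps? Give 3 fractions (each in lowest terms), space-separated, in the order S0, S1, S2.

Propagating the distribution step by step (d_{t+1} = d_t * P):
d_0 = (S0=0, S1=1/6, S2=5/6)
  d_1[S0] = 0*1/3 + 1/6*1/3 + 5/6*1/3 = 1/3
  d_1[S1] = 0*1/6 + 1/6*1/6 + 5/6*1/6 = 1/6
  d_1[S2] = 0*1/2 + 1/6*1/2 + 5/6*1/2 = 1/2
d_1 = (S0=1/3, S1=1/6, S2=1/2)
  d_2[S0] = 1/3*1/3 + 1/6*1/3 + 1/2*1/3 = 1/3
  d_2[S1] = 1/3*1/6 + 1/6*1/6 + 1/2*1/6 = 1/6
  d_2[S2] = 1/3*1/2 + 1/6*1/2 + 1/2*1/2 = 1/2
d_2 = (S0=1/3, S1=1/6, S2=1/2)
  d_3[S0] = 1/3*1/3 + 1/6*1/3 + 1/2*1/3 = 1/3
  d_3[S1] = 1/3*1/6 + 1/6*1/6 + 1/2*1/6 = 1/6
  d_3[S2] = 1/3*1/2 + 1/6*1/2 + 1/2*1/2 = 1/2
d_3 = (S0=1/3, S1=1/6, S2=1/2)
  d_4[S0] = 1/3*1/3 + 1/6*1/3 + 1/2*1/3 = 1/3
  d_4[S1] = 1/3*1/6 + 1/6*1/6 + 1/2*1/6 = 1/6
  d_4[S2] = 1/3*1/2 + 1/6*1/2 + 1/2*1/2 = 1/2
d_4 = (S0=1/3, S1=1/6, S2=1/2)

Answer: 1/3 1/6 1/2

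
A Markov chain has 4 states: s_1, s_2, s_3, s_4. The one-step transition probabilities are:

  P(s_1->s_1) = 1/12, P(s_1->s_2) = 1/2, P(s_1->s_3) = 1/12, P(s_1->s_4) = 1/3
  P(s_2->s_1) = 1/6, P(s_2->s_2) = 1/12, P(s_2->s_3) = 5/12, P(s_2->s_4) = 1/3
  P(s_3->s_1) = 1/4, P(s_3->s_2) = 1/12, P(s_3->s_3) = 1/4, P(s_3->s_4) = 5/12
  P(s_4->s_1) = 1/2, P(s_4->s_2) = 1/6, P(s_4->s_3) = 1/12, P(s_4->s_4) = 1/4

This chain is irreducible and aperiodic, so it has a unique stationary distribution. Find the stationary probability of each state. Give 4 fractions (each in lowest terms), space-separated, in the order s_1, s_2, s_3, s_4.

Answer: 665/2486 551/2486 469/2486 801/2486

Derivation:
The stationary distribution satisfies pi = pi * P, i.e.:
  pi_s_1 = 1/12*pi_s_1 + 1/6*pi_s_2 + 1/4*pi_s_3 + 1/2*pi_s_4
  pi_s_2 = 1/2*pi_s_1 + 1/12*pi_s_2 + 1/12*pi_s_3 + 1/6*pi_s_4
  pi_s_3 = 1/12*pi_s_1 + 5/12*pi_s_2 + 1/4*pi_s_3 + 1/12*pi_s_4
  pi_s_4 = 1/3*pi_s_1 + 1/3*pi_s_2 + 5/12*pi_s_3 + 1/4*pi_s_4
with normalization: pi_s_1 + pi_s_2 + pi_s_3 + pi_s_4 = 1.

Using the first 3 balance equations plus normalization, the linear system A*pi = b is:
  [-11/12, 1/6, 1/4, 1/2] . pi = 0
  [1/2, -11/12, 1/12, 1/6] . pi = 0
  [1/12, 5/12, -3/4, 1/12] . pi = 0
  [1, 1, 1, 1] . pi = 1

Solving yields:
  pi_s_1 = 665/2486
  pi_s_2 = 551/2486
  pi_s_3 = 469/2486
  pi_s_4 = 801/2486

Verification (pi * P):
  665/2486*1/12 + 551/2486*1/6 + 469/2486*1/4 + 801/2486*1/2 = 665/2486 = pi_s_1  (ok)
  665/2486*1/2 + 551/2486*1/12 + 469/2486*1/12 + 801/2486*1/6 = 551/2486 = pi_s_2  (ok)
  665/2486*1/12 + 551/2486*5/12 + 469/2486*1/4 + 801/2486*1/12 = 469/2486 = pi_s_3  (ok)
  665/2486*1/3 + 551/2486*1/3 + 469/2486*5/12 + 801/2486*1/4 = 801/2486 = pi_s_4  (ok)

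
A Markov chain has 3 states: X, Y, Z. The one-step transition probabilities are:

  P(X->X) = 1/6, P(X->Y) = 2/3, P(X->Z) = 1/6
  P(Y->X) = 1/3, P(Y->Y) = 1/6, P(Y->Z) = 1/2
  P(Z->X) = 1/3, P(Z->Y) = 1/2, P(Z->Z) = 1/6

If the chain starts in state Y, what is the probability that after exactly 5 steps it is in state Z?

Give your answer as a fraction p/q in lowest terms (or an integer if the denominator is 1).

Answer: 199/648

Derivation:
Computing P^5 by repeated multiplication:
P^1 =
  X: [1/6, 2/3, 1/6]
  Y: [1/3, 1/6, 1/2]
  Z: [1/3, 1/2, 1/6]
P^2 =
  X: [11/36, 11/36, 7/18]
  Y: [5/18, 1/2, 2/9]
  Z: [5/18, 7/18, 1/3]
P^3 =
  X: [61/216, 97/216, 29/108]
  Y: [31/108, 41/108, 1/3]
  Z: [31/108, 5/12, 8/27]
P^4 =
  X: [371/1296, 515/1296, 205/648]
  Y: [185/648, 91/216, 95/324]
  Z: [185/648, 265/648, 11/36]
P^5 =
  X: [2221/7776, 3229/7776, 1163/3888]
  Y: [1111/3888, 1583/3888, 199/648]
  Z: [1111/3888, 533/1296, 589/1944]

(P^5)[Y -> Z] = 199/648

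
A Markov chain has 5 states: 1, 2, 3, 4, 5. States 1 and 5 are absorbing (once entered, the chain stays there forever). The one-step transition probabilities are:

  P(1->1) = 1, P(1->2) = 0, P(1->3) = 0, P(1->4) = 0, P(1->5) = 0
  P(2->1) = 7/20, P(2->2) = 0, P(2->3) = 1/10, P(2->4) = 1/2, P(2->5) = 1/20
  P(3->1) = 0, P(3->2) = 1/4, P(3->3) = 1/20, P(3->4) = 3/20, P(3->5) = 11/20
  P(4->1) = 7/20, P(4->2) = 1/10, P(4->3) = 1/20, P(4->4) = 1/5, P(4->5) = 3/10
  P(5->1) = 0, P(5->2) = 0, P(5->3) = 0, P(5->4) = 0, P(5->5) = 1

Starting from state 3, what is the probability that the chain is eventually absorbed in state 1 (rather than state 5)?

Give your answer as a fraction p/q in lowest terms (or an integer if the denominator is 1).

Answer: 98/387

Derivation:
Let a_i = P(absorbed in 1 | start in state i).
Boundary conditions: a_1 = 1, a_5 = 0.
For each transient state i, a_i = sum_j P(i->j) * a_j:
  a_2 = 7/20*a_1 + 0*a_2 + 1/10*a_3 + 1/2*a_4 + 1/20*a_5
  a_3 = 0*a_1 + 1/4*a_2 + 1/20*a_3 + 3/20*a_4 + 11/20*a_5
  a_4 = 7/20*a_1 + 1/10*a_2 + 1/20*a_3 + 1/5*a_4 + 3/10*a_5

Substituting a_1 = 1 and a_5 = 0, rearrange to (I - Q) a = r where r[i] = P(i -> 1):
  [1, -1/10, -1/2] . (a_2, a_3, a_4) = 7/20
  [-1/4, 19/20, -3/20] . (a_2, a_3, a_4) = 0
  [-1/10, -1/20, 4/5] . (a_2, a_3, a_4) = 7/20

Solving yields:
  a_2 = 497/774
  a_3 = 98/387
  a_4 = 413/774

Starting state is 3, so the absorption probability is a_3 = 98/387.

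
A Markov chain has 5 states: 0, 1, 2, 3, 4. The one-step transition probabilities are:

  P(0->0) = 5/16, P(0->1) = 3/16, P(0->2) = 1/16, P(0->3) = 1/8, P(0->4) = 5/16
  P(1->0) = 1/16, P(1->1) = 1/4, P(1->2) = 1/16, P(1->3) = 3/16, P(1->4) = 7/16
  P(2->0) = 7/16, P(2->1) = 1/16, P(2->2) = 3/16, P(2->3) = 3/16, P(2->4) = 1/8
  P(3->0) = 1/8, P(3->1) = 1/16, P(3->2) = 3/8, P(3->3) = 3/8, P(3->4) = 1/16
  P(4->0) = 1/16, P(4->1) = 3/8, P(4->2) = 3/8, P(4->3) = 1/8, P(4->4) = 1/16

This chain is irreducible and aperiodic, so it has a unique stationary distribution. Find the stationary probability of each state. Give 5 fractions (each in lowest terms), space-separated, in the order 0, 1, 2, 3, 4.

Answer: 10766/52145 9609/52145 2221/10429 10417/52145 10248/52145

Derivation:
The stationary distribution satisfies pi = pi * P, i.e.:
  pi_0 = 5/16*pi_0 + 1/16*pi_1 + 7/16*pi_2 + 1/8*pi_3 + 1/16*pi_4
  pi_1 = 3/16*pi_0 + 1/4*pi_1 + 1/16*pi_2 + 1/16*pi_3 + 3/8*pi_4
  pi_2 = 1/16*pi_0 + 1/16*pi_1 + 3/16*pi_2 + 3/8*pi_3 + 3/8*pi_4
  pi_3 = 1/8*pi_0 + 3/16*pi_1 + 3/16*pi_2 + 3/8*pi_3 + 1/8*pi_4
  pi_4 = 5/16*pi_0 + 7/16*pi_1 + 1/8*pi_2 + 1/16*pi_3 + 1/16*pi_4
with normalization: pi_0 + pi_1 + pi_2 + pi_3 + pi_4 = 1.

Using the first 4 balance equations plus normalization, the linear system A*pi = b is:
  [-11/16, 1/16, 7/16, 1/8, 1/16] . pi = 0
  [3/16, -3/4, 1/16, 1/16, 3/8] . pi = 0
  [1/16, 1/16, -13/16, 3/8, 3/8] . pi = 0
  [1/8, 3/16, 3/16, -5/8, 1/8] . pi = 0
  [1, 1, 1, 1, 1] . pi = 1

Solving yields:
  pi_0 = 10766/52145
  pi_1 = 9609/52145
  pi_2 = 2221/10429
  pi_3 = 10417/52145
  pi_4 = 10248/52145

Verification (pi * P):
  10766/52145*5/16 + 9609/52145*1/16 + 2221/10429*7/16 + 10417/52145*1/8 + 10248/52145*1/16 = 10766/52145 = pi_0  (ok)
  10766/52145*3/16 + 9609/52145*1/4 + 2221/10429*1/16 + 10417/52145*1/16 + 10248/52145*3/8 = 9609/52145 = pi_1  (ok)
  10766/52145*1/16 + 9609/52145*1/16 + 2221/10429*3/16 + 10417/52145*3/8 + 10248/52145*3/8 = 2221/10429 = pi_2  (ok)
  10766/52145*1/8 + 9609/52145*3/16 + 2221/10429*3/16 + 10417/52145*3/8 + 10248/52145*1/8 = 10417/52145 = pi_3  (ok)
  10766/52145*5/16 + 9609/52145*7/16 + 2221/10429*1/8 + 10417/52145*1/16 + 10248/52145*1/16 = 10248/52145 = pi_4  (ok)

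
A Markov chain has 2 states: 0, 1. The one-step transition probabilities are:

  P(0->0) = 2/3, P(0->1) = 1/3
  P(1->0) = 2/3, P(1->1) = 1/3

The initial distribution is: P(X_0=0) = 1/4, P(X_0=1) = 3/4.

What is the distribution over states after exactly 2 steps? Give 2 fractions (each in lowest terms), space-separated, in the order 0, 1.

Propagating the distribution step by step (d_{t+1} = d_t * P):
d_0 = (0=1/4, 1=3/4)
  d_1[0] = 1/4*2/3 + 3/4*2/3 = 2/3
  d_1[1] = 1/4*1/3 + 3/4*1/3 = 1/3
d_1 = (0=2/3, 1=1/3)
  d_2[0] = 2/3*2/3 + 1/3*2/3 = 2/3
  d_2[1] = 2/3*1/3 + 1/3*1/3 = 1/3
d_2 = (0=2/3, 1=1/3)

Answer: 2/3 1/3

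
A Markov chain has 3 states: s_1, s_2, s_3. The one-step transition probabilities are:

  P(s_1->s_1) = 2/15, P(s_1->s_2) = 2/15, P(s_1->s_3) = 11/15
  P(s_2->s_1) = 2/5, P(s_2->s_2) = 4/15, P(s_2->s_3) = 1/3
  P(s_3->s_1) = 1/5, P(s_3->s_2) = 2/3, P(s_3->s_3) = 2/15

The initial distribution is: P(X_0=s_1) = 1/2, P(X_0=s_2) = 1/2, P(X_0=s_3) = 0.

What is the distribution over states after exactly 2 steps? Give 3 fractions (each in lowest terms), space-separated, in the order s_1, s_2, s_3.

Answer: 2/9 4/9 1/3

Derivation:
Propagating the distribution step by step (d_{t+1} = d_t * P):
d_0 = (s_1=1/2, s_2=1/2, s_3=0)
  d_1[s_1] = 1/2*2/15 + 1/2*2/5 + 0*1/5 = 4/15
  d_1[s_2] = 1/2*2/15 + 1/2*4/15 + 0*2/3 = 1/5
  d_1[s_3] = 1/2*11/15 + 1/2*1/3 + 0*2/15 = 8/15
d_1 = (s_1=4/15, s_2=1/5, s_3=8/15)
  d_2[s_1] = 4/15*2/15 + 1/5*2/5 + 8/15*1/5 = 2/9
  d_2[s_2] = 4/15*2/15 + 1/5*4/15 + 8/15*2/3 = 4/9
  d_2[s_3] = 4/15*11/15 + 1/5*1/3 + 8/15*2/15 = 1/3
d_2 = (s_1=2/9, s_2=4/9, s_3=1/3)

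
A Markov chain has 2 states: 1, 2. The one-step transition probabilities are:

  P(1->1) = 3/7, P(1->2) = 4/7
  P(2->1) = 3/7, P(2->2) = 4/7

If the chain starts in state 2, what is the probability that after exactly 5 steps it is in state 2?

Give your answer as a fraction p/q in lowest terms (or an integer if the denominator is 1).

Answer: 4/7

Derivation:
Computing P^5 by repeated multiplication:
P^1 =
  1: [3/7, 4/7]
  2: [3/7, 4/7]
P^2 =
  1: [3/7, 4/7]
  2: [3/7, 4/7]
P^3 =
  1: [3/7, 4/7]
  2: [3/7, 4/7]
P^4 =
  1: [3/7, 4/7]
  2: [3/7, 4/7]
P^5 =
  1: [3/7, 4/7]
  2: [3/7, 4/7]

(P^5)[2 -> 2] = 4/7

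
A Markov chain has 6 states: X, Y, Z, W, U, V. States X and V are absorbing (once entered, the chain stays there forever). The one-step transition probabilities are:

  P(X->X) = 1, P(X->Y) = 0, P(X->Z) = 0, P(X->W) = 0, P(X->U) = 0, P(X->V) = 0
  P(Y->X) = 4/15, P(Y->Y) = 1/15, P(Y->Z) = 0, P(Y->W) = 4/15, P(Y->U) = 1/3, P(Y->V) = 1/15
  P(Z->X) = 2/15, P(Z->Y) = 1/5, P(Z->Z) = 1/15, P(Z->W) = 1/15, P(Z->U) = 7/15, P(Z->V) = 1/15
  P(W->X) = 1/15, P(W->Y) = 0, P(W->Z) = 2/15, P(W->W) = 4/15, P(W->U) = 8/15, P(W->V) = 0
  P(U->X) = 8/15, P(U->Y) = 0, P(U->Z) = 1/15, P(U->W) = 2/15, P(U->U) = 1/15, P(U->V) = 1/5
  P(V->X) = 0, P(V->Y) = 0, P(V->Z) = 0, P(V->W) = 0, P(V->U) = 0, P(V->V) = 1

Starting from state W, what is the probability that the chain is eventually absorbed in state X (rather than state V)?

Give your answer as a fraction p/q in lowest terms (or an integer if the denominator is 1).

Let a_i = P(absorbed in X | start in state i).
Boundary conditions: a_X = 1, a_V = 0.
For each transient state i, a_i = sum_j P(i->j) * a_j:
  a_Y = 4/15*a_X + 1/15*a_Y + 0*a_Z + 4/15*a_W + 1/3*a_U + 1/15*a_V
  a_Z = 2/15*a_X + 1/5*a_Y + 1/15*a_Z + 1/15*a_W + 7/15*a_U + 1/15*a_V
  a_W = 1/15*a_X + 0*a_Y + 2/15*a_Z + 4/15*a_W + 8/15*a_U + 0*a_V
  a_U = 8/15*a_X + 0*a_Y + 1/15*a_Z + 2/15*a_W + 1/15*a_U + 1/5*a_V

Substituting a_X = 1 and a_V = 0, rearrange to (I - Q) a = r where r[i] = P(i -> X):
  [14/15, 0, -4/15, -1/3] . (a_Y, a_Z, a_W, a_U) = 4/15
  [-1/5, 14/15, -1/15, -7/15] . (a_Y, a_Z, a_W, a_U) = 2/15
  [0, -2/15, 11/15, -8/15] . (a_Y, a_Z, a_W, a_U) = 1/15
  [0, -1/15, -2/15, 14/15] . (a_Y, a_Z, a_W, a_U) = 8/15

Solving yields:
  a_Y = 6205/8139
  a_Z = 5906/8139
  a_W = 2047/2713
  a_U = 5950/8139

Starting state is W, so the absorption probability is a_W = 2047/2713.

Answer: 2047/2713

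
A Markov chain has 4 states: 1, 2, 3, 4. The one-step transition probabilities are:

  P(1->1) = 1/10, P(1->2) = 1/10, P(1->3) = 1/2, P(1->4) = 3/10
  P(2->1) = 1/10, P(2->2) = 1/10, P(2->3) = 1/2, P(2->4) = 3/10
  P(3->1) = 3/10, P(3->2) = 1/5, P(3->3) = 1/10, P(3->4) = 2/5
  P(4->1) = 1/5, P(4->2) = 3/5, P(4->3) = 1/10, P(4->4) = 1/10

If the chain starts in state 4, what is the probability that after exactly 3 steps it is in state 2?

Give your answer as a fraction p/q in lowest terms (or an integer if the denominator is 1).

Answer: 287/1000

Derivation:
Computing P^3 by repeated multiplication:
P^1 =
  1: [1/10, 1/10, 1/2, 3/10]
  2: [1/10, 1/10, 1/2, 3/10]
  3: [3/10, 1/5, 1/10, 2/5]
  4: [1/5, 3/5, 1/10, 1/10]
P^2 =
  1: [23/100, 3/10, 9/50, 29/100]
  2: [23/100, 3/10, 9/50, 29/100]
  3: [4/25, 31/100, 3/10, 23/100]
  4: [13/100, 4/25, 21/50, 29/100]
P^3 =
  1: [33/200, 263/1000, 39/125, 13/50]
  2: [33/200, 263/1000, 39/125, 13/50]
  3: [183/1000, 49/200, 36/125, 71/250]
  4: [213/1000, 287/1000, 27/125, 71/250]

(P^3)[4 -> 2] = 287/1000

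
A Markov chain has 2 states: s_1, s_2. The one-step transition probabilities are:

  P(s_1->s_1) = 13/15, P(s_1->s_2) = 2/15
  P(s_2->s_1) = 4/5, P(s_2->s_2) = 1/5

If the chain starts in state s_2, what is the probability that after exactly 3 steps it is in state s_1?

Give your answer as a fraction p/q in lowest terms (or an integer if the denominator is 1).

Answer: 964/1125

Derivation:
Computing P^3 by repeated multiplication:
P^1 =
  s_1: [13/15, 2/15]
  s_2: [4/5, 1/5]
P^2 =
  s_1: [193/225, 32/225]
  s_2: [64/75, 11/75]
P^3 =
  s_1: [2893/3375, 482/3375]
  s_2: [964/1125, 161/1125]

(P^3)[s_2 -> s_1] = 964/1125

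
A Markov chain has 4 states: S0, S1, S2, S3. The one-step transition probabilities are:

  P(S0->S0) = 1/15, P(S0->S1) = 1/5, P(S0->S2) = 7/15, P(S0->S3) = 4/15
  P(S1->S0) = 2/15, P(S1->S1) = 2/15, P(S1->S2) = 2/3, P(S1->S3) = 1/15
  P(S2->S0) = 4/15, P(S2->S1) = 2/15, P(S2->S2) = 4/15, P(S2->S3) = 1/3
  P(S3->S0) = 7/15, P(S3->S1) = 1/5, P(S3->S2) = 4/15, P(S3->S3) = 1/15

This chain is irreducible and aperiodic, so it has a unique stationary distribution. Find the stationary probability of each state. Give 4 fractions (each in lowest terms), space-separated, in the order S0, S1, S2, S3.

The stationary distribution satisfies pi = pi * P, i.e.:
  pi_S0 = 1/15*pi_S0 + 2/15*pi_S1 + 4/15*pi_S2 + 7/15*pi_S3
  pi_S1 = 1/5*pi_S0 + 2/15*pi_S1 + 2/15*pi_S2 + 1/5*pi_S3
  pi_S2 = 7/15*pi_S0 + 2/3*pi_S1 + 4/15*pi_S2 + 4/15*pi_S3
  pi_S3 = 4/15*pi_S0 + 1/15*pi_S1 + 1/3*pi_S2 + 1/15*pi_S3
with normalization: pi_S0 + pi_S1 + pi_S2 + pi_S3 = 1.

Using the first 3 balance equations plus normalization, the linear system A*pi = b is:
  [-14/15, 2/15, 4/15, 7/15] . pi = 0
  [1/5, -13/15, 2/15, 1/5] . pi = 0
  [7/15, 2/3, -11/15, 4/15] . pi = 0
  [1, 1, 1, 1] . pi = 1

Solving yields:
  pi_S0 = 1271/5295
  pi_S1 = 289/1765
  pi_S2 = 671/1765
  pi_S3 = 1144/5295

Verification (pi * P):
  1271/5295*1/15 + 289/1765*2/15 + 671/1765*4/15 + 1144/5295*7/15 = 1271/5295 = pi_S0  (ok)
  1271/5295*1/5 + 289/1765*2/15 + 671/1765*2/15 + 1144/5295*1/5 = 289/1765 = pi_S1  (ok)
  1271/5295*7/15 + 289/1765*2/3 + 671/1765*4/15 + 1144/5295*4/15 = 671/1765 = pi_S2  (ok)
  1271/5295*4/15 + 289/1765*1/15 + 671/1765*1/3 + 1144/5295*1/15 = 1144/5295 = pi_S3  (ok)

Answer: 1271/5295 289/1765 671/1765 1144/5295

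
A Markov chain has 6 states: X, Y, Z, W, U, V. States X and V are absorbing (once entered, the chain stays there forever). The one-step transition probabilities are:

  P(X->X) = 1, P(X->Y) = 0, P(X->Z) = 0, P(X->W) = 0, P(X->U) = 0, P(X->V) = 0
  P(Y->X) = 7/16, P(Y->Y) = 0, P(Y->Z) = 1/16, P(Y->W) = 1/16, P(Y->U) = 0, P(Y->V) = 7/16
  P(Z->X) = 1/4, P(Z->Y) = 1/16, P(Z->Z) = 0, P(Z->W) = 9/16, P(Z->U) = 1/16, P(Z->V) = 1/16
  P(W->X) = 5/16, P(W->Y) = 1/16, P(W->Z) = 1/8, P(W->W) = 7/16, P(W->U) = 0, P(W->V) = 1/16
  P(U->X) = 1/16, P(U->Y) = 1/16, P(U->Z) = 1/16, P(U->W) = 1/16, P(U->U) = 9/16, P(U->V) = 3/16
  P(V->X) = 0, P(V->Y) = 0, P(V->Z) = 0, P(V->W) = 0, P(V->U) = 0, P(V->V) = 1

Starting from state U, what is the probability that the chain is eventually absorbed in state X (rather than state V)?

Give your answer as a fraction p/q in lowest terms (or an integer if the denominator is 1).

Let a_i = P(absorbed in X | start in state i).
Boundary conditions: a_X = 1, a_V = 0.
For each transient state i, a_i = sum_j P(i->j) * a_j:
  a_Y = 7/16*a_X + 0*a_Y + 1/16*a_Z + 1/16*a_W + 0*a_U + 7/16*a_V
  a_Z = 1/4*a_X + 1/16*a_Y + 0*a_Z + 9/16*a_W + 1/16*a_U + 1/16*a_V
  a_W = 5/16*a_X + 1/16*a_Y + 1/8*a_Z + 7/16*a_W + 0*a_U + 1/16*a_V
  a_U = 1/16*a_X + 1/16*a_Y + 1/16*a_Z + 1/16*a_W + 9/16*a_U + 3/16*a_V

Substituting a_X = 1 and a_V = 0, rearrange to (I - Q) a = r where r[i] = P(i -> X):
  [1, -1/16, -1/16, 0] . (a_Y, a_Z, a_W, a_U) = 7/16
  [-1/16, 1, -9/16, -1/16] . (a_Y, a_Z, a_W, a_U) = 1/4
  [-1/16, -1/8, 9/16, 0] . (a_Y, a_Z, a_W, a_U) = 5/16
  [-1/16, -1/16, -1/16, 7/16] . (a_Y, a_Z, a_W, a_U) = 1/16

Solving yields:
  a_Y = 7291/13673
  a_Z = 10259/13673
  a_W = 10686/13673
  a_U = 5987/13673

Starting state is U, so the absorption probability is a_U = 5987/13673.

Answer: 5987/13673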